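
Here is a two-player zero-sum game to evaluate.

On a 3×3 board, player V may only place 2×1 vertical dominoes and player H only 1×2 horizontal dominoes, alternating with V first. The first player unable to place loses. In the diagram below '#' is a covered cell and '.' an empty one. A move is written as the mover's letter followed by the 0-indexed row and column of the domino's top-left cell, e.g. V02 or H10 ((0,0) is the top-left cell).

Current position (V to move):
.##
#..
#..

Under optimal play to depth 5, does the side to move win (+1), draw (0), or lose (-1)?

ply 1, V at .##/#../#.. | V11=+1→.##/##./##.*; V12=+1→.##/#.#/#.#
ply 2: .##/##./##. is terminal -1 (H); from .##/#../#.. depth 5

value(.##/#../#.., V) = +1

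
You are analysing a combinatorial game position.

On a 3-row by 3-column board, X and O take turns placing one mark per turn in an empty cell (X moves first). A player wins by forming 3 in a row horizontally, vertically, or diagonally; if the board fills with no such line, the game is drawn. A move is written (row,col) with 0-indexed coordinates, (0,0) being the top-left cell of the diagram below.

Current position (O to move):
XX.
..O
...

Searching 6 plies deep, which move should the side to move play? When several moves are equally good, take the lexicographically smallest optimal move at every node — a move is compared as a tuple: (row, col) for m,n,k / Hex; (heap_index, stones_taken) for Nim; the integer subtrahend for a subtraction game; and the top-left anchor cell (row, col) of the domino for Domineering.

O's best at [XX./..O/...]: (0,2)

[XX./..O/...] O move#1: (0,2):+1/XXO/..O/...*, (1,0):-1/XX./O.O/..., (1,1):-1/XX./.OO/..., (2,0):-1/XX./..O/O.., (2,1):-1/XX./..O/.O., (2,2):-1/XX./..O/..O
[XXO/..O/...] X move#2: (1,0):-1/XXO/X.O/...*, (1,1):-1/XXO/.XO/..., (2,0):-1/XXO/..O/X.., (2,1):-1/XXO/..O/.X., (2,2):-1/XXO/..O/..X
[XXO/X.O/...] O move#3: (1,1):-1/XXO/XOO/..., (2,0):+1/XXO/X.O/O..*, (2,1):-1/XXO/X.O/.O., (2,2):+1/XXO/X.O/..O
[XXO/X.O/O..] X move#4: (1,1):-1/XXO/XXO/O..*, (2,1):-1/XXO/X.O/OX., (2,2):-1/XXO/X.O/O.X
[XXO/XXO/O..] O move#5: (2,1):-1/XXO/XXO/OO., (2,2):+1/XXO/XXO/O.O*
[XXO/XXO/O.O] end (terminal -1, X#6); searched XX./..O/... to 6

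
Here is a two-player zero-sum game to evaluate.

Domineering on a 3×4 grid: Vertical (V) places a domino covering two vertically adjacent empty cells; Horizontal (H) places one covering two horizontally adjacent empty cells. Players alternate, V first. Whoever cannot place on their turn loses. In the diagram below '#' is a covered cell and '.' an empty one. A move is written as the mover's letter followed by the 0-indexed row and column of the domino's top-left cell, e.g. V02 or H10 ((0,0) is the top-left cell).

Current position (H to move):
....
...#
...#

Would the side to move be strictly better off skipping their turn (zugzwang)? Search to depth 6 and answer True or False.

ply 1, H at ..../...#/...# | H00=-1→##../...#/...#; H01=-1→.##./...#/...#; H02=-1→..##/...#/...#; H10=+1→..../##.#/...#*; H11=+1→..../.###/...#; H20=-1→..../...#/##.#; H21=-1→..../...#/.###
ply 2, V at ..../##.#/...# | V02=-1→..#./####/...#*; V12=-1→..../####/..##
ply 3, H at ..#./####/...# | H00=+1→###./####/...#*; H20=+1→..#./####/##.#; H21=+1→..#./####/.###
ply 4: ###./####/...# is terminal -1 (V); from ..../...#/...# depth 6
suppose H passes — search the same position with V to move:
pass> ply 1, V at ..../...#/...# | V00=-1→#.../#..#/...#; V01=+1→.#../.#.#/...#*; V02=-1→..#./..##/...#; V10=-1→..../#..#/#..#; V11=+1→..../.#.#/.#.#; V12=-1→..../..##/..##
pass> ply 2, H at .#../.#.#/...# | H02=-1→.###/.#.#/...#*; H20=-1→.#../.#.#/##.#; H21=-1→.#../.#.#/.###
pass> ply 3, V at .###/.#.#/...# | V00=-1→####/##.#/...#; V10=-1→.###/##.#/#..#; V12=+1→.###/.###/..##*
pass> ply 4, H at .###/.###/..## | H20=-1→.###/.###/####*
pass> ply 5, V at .###/.###/#### | V00=+1→####/####/####*
pass> ply 6: ####/####/#### is terminal -1 (H); from ..../...#/...# depth 6
for H: play +1, pass -1

zugzwang(..../...#/...#, H) = False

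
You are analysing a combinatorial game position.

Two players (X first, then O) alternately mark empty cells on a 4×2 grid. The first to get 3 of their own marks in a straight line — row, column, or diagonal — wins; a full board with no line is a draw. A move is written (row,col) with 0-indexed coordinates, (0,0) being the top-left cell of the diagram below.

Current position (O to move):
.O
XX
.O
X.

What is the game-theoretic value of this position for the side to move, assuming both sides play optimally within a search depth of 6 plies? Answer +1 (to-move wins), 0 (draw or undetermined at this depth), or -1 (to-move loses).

value(.O/XX/.O/X., O) = 0

ply 1, O at .O/XX/.O/X. | (0,0)=-1→OO/XX/.O/X.; (2,0)=+0→.O/XX/OO/X.*; (3,1)=-1→.O/XX/.O/XO
ply 2, X at .O/XX/OO/X. | (0,0)=+0→XO/XX/OO/X.*; (3,1)=+0→.O/XX/OO/XX
ply 3, O at XO/XX/OO/X. | (3,1)=+0→XO/XX/OO/XO*
ply 4: XO/XX/OO/XO is terminal +0 (X); from .O/XX/.O/X. depth 6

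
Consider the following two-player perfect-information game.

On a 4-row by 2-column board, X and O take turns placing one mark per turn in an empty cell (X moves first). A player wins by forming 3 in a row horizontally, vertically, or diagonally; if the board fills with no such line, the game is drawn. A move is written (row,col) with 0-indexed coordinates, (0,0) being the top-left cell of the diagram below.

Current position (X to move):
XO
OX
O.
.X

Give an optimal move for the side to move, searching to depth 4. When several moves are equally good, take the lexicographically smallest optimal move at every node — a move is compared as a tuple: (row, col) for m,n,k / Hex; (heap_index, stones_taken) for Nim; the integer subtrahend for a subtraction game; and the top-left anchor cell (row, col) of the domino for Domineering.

p1 X@[XO/OX/O./.X]: (2,1)[XO/OX/OX/.X]+1* (3,0)[XO/OX/O./XX]+0
p2 O@[XO/OX/OX/.X] terminal -1; root [XO/OX/O./.X] d4

X's best at [XO/OX/O./.X]: (2,1)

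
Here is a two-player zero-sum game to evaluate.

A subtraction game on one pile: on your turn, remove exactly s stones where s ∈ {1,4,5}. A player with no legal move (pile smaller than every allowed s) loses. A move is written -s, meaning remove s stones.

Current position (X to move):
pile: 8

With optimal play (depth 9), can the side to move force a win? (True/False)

X winning at [8]: False

p1 X@[8]: -1[7]-1* -4[4]-1 -5[3]-1
p2 O@[7]: -1[6]-1 -4[3]-1 -5[2]+1*
p3 X@[2]: -1[1]-1*
p4 O@[1]: -1[0]+1*
p5 X@[0] terminal -1; root [8] d9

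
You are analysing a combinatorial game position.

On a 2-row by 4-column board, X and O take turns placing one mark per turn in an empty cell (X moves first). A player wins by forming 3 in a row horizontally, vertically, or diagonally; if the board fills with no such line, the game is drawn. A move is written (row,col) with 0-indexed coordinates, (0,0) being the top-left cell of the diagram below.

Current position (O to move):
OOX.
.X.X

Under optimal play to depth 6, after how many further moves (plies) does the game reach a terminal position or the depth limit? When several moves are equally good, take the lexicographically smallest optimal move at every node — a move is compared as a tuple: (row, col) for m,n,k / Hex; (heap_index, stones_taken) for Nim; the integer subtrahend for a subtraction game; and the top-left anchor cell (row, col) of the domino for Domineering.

PV length from [OOX./.X.X]: 3 plies

[OOX./.X.X] O move#1: (0,3):-1/OOXO/.X.X, (1,0):-1/OOX./OX.X, (1,2):+0/OOX./.XOX*
[OOX./.XOX] X move#2: (0,3):+0/OOXX/.XOX*, (1,0):+0/OOX./XXOX
[OOXX/.XOX] O move#3: (1,0):+0/OOXX/OXOX*
[OOXX/OXOX] end (terminal +0, X#4); searched OOX./.X.X to 6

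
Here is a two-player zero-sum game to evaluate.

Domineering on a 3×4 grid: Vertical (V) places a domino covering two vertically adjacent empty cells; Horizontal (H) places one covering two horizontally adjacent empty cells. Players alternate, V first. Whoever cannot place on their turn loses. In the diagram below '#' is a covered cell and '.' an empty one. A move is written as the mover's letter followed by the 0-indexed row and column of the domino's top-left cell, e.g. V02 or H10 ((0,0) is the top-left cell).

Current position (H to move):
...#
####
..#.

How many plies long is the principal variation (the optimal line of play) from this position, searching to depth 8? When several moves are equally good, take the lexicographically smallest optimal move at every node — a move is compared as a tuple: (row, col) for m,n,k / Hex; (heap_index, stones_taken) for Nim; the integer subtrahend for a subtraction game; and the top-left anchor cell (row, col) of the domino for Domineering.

PV length from [...#/####/..#.]: 1 ply

[...#/####/..#.] H move#1: H00:+1/##.#/####/..#.*, H01:+1/.###/####/..#., H20:+1/...#/####/###.
[##.#/####/..#.] end (terminal -1, V#2); searched ...#/####/..#. to 8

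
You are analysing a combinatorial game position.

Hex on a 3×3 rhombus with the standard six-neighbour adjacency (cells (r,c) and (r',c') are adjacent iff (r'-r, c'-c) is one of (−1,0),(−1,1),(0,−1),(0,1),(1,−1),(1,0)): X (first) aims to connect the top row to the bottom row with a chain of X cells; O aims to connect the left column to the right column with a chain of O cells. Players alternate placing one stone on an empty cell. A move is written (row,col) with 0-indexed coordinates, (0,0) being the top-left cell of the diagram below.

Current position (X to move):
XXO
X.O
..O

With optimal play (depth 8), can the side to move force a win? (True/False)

ply 1, X at XXO/X.O/..O | (1,1)=+1→XXO/XXO/..O*; (2,0)=+1→XXO/X.O/X.O; (2,1)=+1→XXO/X.O/.XO
ply 2, O at XXO/XXO/..O | (2,0)=-1→XXO/XXO/O.O*; (2,1)=-1→XXO/XXO/.OO
ply 3, X at XXO/XXO/O.O | (2,1)=+1→XXO/XXO/OXO*
ply 4: XXO/XXO/OXO is terminal -1 (O); from XXO/X.O/..O depth 8

X winning at [XXO/X.O/..O]: True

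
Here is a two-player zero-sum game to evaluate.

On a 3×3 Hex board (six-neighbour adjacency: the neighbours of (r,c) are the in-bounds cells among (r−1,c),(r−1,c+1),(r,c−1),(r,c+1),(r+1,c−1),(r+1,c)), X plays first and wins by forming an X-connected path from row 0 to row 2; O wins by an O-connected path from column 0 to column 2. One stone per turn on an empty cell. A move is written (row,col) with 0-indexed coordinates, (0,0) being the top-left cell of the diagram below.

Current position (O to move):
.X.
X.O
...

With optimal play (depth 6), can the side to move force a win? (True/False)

[.X./X.O/...] O move#1: (0,0):-1/OX./X.O/..., (0,2):-1/.XO/X.O/..., (1,1):-1/.X./XOO/..., (2,0):+1/.X./X.O/O..*, (2,1):-1/.X./X.O/.O., (2,2):-1/.X./X.O/..O
[.X./X.O/O..] X move#2: (0,0):-1/XX./X.O/O..*, (0,2):-1/.XX/X.O/O.., (1,1):-1/.X./XXO/O.., (2,1):-1/.X./X.O/OX., (2,2):-1/.X./X.O/O.X
[XX./X.O/O..] O move#3: (0,2):+1/XXO/X.O/O..*, (1,1):+1/XX./XOO/O.., (2,1):+1/XX./X.O/OO., (2,2):+1/XX./X.O/O.O
[XXO/X.O/O..] X move#4: (1,1):-1/XXO/XXO/O..*, (2,1):-1/XXO/X.O/OX., (2,2):-1/XXO/X.O/O.X
[XXO/XXO/O..] O move#5: (2,1):+1/XXO/XXO/OO.*, (2,2):-1/XXO/XXO/O.O
[XXO/XXO/OO.] end (terminal -1, X#6); searched .X./X.O/... to 6

O winning at [.X./X.O/...]: True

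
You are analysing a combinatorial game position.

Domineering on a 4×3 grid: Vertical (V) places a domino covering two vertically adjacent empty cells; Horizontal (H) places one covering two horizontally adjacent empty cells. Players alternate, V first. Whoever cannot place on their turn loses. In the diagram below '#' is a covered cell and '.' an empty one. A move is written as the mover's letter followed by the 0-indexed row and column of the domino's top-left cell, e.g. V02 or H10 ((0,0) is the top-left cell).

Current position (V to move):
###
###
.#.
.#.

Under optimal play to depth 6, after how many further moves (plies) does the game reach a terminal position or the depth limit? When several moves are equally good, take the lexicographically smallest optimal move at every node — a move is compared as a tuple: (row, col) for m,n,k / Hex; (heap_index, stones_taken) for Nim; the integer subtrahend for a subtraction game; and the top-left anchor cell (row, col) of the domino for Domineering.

ply 1, V at ###/###/.#./.#. | V20=+1→###/###/##./##.*; V22=+1→###/###/.##/.##
ply 2: ###/###/##./##. is terminal -1 (H); from ###/###/.#./.#. depth 6

PV length from [###/###/.#./.#.]: 1 ply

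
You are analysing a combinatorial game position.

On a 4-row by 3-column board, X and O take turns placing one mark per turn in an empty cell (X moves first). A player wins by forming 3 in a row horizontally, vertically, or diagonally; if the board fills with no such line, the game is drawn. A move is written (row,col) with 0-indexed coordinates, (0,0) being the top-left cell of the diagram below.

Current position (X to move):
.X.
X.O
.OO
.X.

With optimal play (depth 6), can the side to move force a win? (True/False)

X winning at [.X./X.O/.OO/.X.]: False

ply 1, X at .X./X.O/.OO/.X. | (0,0)=-1→XX./X.O/.OO/.X.*; (0,2)=-1→.XX/X.O/.OO/.X.; (1,1)=-1→.X./XXO/.OO/.X.; (2,0)=-1→.X./X.O/XOO/.X.; (3,0)=-1→.X./X.O/.OO/XX.; (3,2)=-1→.X./X.O/.OO/.XX
ply 2, O at XX./X.O/.OO/.X. | (0,2)=+1→XXO/X.O/.OO/.X.*; (1,1)=-1→XX./XOO/.OO/.X.; (2,0)=+1→XX./X.O/OOO/.X.; (3,0)=+1→XX./X.O/.OO/OX.; (3,2)=+1→XX./X.O/.OO/.XO
ply 3: XXO/X.O/.OO/.X. is terminal -1 (X); from .X./X.O/.OO/.X. depth 6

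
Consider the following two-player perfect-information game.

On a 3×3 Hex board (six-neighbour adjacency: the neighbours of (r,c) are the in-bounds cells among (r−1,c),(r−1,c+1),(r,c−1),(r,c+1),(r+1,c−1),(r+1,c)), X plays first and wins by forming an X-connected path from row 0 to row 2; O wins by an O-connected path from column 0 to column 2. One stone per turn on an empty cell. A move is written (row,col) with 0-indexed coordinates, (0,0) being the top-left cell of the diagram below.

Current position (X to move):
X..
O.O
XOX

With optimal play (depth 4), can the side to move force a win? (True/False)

ply 1, X at X../O.O/XOX | (0,1)=-1→XX./O.O/XOX; (0,2)=-1→X.X/O.O/XOX; (1,1)=+1→X../OXO/XOX*
ply 2, O at X../OXO/XOX | (0,1)=-1→XO./OXO/XOX*; (0,2)=-1→X.O/OXO/XOX
ply 3, X at XO./OXO/XOX | (0,2)=+1→XOX/OXO/XOX*
ply 4: XOX/OXO/XOX is terminal -1 (O); from X../O.O/XOX depth 4

X winning at [X../O.O/XOX]: True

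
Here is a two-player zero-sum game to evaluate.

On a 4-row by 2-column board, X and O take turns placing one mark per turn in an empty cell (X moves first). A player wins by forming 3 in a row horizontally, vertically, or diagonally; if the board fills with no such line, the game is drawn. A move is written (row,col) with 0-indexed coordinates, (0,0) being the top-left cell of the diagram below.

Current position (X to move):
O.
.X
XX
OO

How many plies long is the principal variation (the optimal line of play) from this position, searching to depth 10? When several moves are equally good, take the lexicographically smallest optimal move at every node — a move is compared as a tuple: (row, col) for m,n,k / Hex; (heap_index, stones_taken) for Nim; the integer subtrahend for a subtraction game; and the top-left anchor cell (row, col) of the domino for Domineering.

ply 1, X at O./.X/XX/OO | (0,1)=+1→OX/.X/XX/OO*; (1,0)=+0→O./XX/XX/OO
ply 2: OX/.X/XX/OO is terminal -1 (O); from O./.X/XX/OO depth 10

PV length from [O./.X/XX/OO]: 1 ply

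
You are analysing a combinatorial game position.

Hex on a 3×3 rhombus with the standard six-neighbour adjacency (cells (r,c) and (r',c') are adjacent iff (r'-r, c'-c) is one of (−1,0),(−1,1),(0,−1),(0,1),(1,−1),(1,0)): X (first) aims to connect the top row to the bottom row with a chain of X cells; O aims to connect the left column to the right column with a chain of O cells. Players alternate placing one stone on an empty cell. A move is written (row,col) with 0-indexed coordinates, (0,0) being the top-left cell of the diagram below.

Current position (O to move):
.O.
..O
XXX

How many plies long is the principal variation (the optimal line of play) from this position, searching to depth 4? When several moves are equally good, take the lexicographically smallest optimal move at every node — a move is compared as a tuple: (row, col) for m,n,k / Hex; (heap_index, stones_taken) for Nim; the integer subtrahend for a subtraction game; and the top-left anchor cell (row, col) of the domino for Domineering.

PV length from [.O./..O/XXX]: 3 plies

[.O./..O/XXX] O move#1: (0,0):+1/OO./..O/XXX*, (0,2):+1/.OO/..O/XXX, (1,0):+1/.O./O.O/XXX, (1,1):+1/.O./.OO/XXX
[OO./..O/XXX] X move#2: (0,2):-1/OOX/..O/XXX*, (1,0):-1/OO./X.O/XXX, (1,1):-1/OO./.XO/XXX
[OOX/..O/XXX] O move#3: (1,0):-1/OOX/O.O/XXX, (1,1):+1/OOX/.OO/XXX*
[OOX/.OO/XXX] end (terminal -1, X#4); searched .O./..O/XXX to 4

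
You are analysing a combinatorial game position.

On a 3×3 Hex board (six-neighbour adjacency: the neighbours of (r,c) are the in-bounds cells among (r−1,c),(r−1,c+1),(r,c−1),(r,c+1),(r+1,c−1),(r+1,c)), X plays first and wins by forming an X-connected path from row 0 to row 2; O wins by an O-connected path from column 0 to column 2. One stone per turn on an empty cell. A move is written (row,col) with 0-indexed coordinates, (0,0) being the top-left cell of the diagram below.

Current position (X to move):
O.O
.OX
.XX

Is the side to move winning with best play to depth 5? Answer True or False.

ply 1, X at O.O/.OX/.XX | (0,1)=-1→OXO/.OX/.XX*; (1,0)=-1→O.O/XOX/.XX; (2,0)=-1→O.O/.OX/XXX
ply 2, O at OXO/.OX/.XX | (1,0)=+1→OXO/OOX/.XX*; (2,0)=+1→OXO/.OX/OXX
ply 3: OXO/OOX/.XX is terminal -1 (X); from O.O/.OX/.XX depth 5

X winning at [O.O/.OX/.XX]: False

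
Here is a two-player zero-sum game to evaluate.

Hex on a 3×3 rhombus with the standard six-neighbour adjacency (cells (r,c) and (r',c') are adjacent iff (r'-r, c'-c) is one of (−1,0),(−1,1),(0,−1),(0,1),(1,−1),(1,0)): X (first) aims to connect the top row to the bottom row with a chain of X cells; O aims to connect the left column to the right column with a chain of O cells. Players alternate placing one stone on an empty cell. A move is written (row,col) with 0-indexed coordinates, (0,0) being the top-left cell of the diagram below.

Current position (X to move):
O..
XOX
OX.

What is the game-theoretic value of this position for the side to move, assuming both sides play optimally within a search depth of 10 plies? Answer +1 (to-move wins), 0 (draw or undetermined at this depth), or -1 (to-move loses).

ply 1, X at O../XOX/OX. | (0,1)=-1→OX./XOX/OX.; (0,2)=+1→O.X/XOX/OX.*; (2,2)=-1→O../XOX/OXX
ply 2: O.X/XOX/OX. is terminal -1 (O); from O../XOX/OX. depth 10

value(O../XOX/OX., X) = +1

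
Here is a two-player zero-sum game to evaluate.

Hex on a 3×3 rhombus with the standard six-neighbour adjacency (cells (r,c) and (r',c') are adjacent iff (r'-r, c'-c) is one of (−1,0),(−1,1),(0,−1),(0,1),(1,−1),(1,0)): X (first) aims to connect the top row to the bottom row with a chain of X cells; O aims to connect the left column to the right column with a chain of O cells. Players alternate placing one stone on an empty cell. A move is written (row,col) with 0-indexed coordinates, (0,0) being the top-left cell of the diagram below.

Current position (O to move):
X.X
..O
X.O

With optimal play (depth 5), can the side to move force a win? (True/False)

ply 1, O at X.X/..O/X.O | (0,1)=-1→XOX/..O/X.O*; (1,0)=-1→X.X/O.O/X.O; (1,1)=-1→X.X/.OO/X.O; (2,1)=-1→X.X/..O/XOO
ply 2, X at XOX/..O/X.O | (1,0)=+1→XOX/X.O/X.O*; (1,1)=+1→XOX/.XO/X.O; (2,1)=+1→XOX/..O/XXO
ply 3: XOX/X.O/X.O is terminal -1 (O); from X.X/..O/X.O depth 5

O winning at [X.X/..O/X.O]: False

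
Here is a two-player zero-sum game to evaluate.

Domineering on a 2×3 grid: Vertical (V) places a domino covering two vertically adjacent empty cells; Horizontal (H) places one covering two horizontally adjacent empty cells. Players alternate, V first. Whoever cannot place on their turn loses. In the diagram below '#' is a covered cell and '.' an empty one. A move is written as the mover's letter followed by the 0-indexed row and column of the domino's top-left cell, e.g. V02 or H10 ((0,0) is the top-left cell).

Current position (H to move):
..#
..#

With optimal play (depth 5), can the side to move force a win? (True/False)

H winning at [..#/..#]: True

ply 1, H at ..#/..# | H00=+1→###/..#*; H10=+1→..#/###
ply 2: ###/..# is terminal -1 (V); from ..#/..# depth 5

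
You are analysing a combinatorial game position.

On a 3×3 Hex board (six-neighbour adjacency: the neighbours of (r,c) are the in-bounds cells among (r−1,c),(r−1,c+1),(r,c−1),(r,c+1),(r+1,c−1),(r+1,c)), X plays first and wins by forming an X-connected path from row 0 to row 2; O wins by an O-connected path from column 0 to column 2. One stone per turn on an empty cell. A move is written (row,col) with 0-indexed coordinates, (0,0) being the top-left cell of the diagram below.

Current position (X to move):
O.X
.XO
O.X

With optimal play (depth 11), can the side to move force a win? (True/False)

X winning at [O.X/.XO/O.X]: True

p1 X@[O.X/.XO/O.X]: (0,1)[OXX/.XO/O.X]-1 (1,0)[O.X/XXO/O.X]-1 (2,1)[O.X/.XO/OXX]+1*
p2 O@[O.X/.XO/OXX] terminal -1; root [O.X/.XO/O.X] d11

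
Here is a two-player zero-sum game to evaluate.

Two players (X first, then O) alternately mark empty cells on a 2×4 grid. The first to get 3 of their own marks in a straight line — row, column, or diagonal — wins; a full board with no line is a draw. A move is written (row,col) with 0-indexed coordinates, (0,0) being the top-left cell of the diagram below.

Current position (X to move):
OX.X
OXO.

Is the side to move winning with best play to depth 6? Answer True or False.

p1 X@[OX.X/OXO.]: (0,2)[OXXX/OXO.]+1* (1,3)[OX.X/OXOX]+0
p2 O@[OXXX/OXO.] terminal -1; root [OX.X/OXO.] d6

X winning at [OX.X/OXO.]: True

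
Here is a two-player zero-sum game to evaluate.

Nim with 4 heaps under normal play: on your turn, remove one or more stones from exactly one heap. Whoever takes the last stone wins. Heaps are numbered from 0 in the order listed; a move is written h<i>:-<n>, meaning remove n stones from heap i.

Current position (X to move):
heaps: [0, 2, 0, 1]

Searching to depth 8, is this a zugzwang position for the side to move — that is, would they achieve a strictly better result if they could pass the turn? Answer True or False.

zugzwang((0,2,0,1), X) = False

p1 X@[(0,2,0,1)]: h1:-1[(0,1,0,1)]+1* h1:-2[(0,0,0,1)]-1 h3:-1[(0,2,0,0)]-1
p2 O@[(0,1,0,1)]: h1:-1[(0,0,0,1)]-1* h3:-1[(0,1,0,0)]-1
p3 X@[(0,0,0,1)]: h3:-1[(0,0,0,0)]+1*
p4 O@[(0,0,0,0)] terminal -1; root [(0,2,0,1)] d8
pass branch (O moves first from the same position):
  | p1 O@[(0,2,0,1)]: h1:-1[(0,1,0,1)]+1* h1:-2[(0,0,0,1)]-1 h3:-1[(0,2,0,0)]-1
  | p2 X@[(0,1,0,1)]: h1:-1[(0,0,0,1)]-1* h3:-1[(0,1,0,0)]-1
  | p3 O@[(0,0,0,1)]: h3:-1[(0,0,0,0)]+1*
  | p4 X@[(0,0,0,0)] terminal -1; root [(0,2,0,1)] d8
X moving scores +1; X passing scores -1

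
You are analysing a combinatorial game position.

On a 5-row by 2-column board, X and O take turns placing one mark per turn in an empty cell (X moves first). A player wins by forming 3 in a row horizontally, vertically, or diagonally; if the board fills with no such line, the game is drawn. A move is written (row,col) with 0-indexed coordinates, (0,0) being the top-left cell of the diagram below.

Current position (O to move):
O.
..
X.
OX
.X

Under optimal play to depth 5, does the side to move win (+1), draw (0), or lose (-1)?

value(O./../X./OX/.X, O) = 0

p1 O@[O./../X./OX/.X]: (0,1)[OO/../X./OX/.X]-1 (1,0)[O./O./X./OX/.X]-1 (1,1)[O./.O/X./OX/.X]-1 (2,1)[O./../XO/OX/.X]+0* (4,0)[O./../X./OX/OX]-1
p2 X@[O./../XO/OX/.X]: (0,1)[OX/../XO/OX/.X]+0* (1,0)[O./X./XO/OX/.X]+0 (1,1)[O./.X/XO/OX/.X]+0 (4,0)[O./../XO/OX/XX]+0
p3 O@[OX/../XO/OX/.X]: (1,0)[OX/O./XO/OX/.X]+0* (1,1)[OX/.O/XO/OX/.X]+0 (4,0)[OX/../XO/OX/OX]+0
p4 X@[OX/O./XO/OX/.X]: (1,1)[OX/OX/XO/OX/.X]+0* (4,0)[OX/O./XO/OX/XX]+0
p5 O@[OX/OX/XO/OX/.X]: (4,0)[OX/OX/XO/OX/OX]+0*
p6 X@[OX/OX/XO/OX/OX] terminal +0; root [O./../X./OX/.X] d5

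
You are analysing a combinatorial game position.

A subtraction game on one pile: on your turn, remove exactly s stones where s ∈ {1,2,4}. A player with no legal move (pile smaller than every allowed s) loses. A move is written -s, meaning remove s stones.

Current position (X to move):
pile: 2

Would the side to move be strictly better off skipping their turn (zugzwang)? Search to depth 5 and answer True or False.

zugzwang(2, X) = False

p1 X@[2]: -1[1]-1 -2[0]+1*
p2 O@[0] terminal -1; root [2] d5
suppose X passes — search the same position with O to move:
pass> p1 O@[2]: -1[1]-1 -2[0]+1*
pass> p2 X@[0] terminal -1; root [2] d5
for X: play +1, pass -1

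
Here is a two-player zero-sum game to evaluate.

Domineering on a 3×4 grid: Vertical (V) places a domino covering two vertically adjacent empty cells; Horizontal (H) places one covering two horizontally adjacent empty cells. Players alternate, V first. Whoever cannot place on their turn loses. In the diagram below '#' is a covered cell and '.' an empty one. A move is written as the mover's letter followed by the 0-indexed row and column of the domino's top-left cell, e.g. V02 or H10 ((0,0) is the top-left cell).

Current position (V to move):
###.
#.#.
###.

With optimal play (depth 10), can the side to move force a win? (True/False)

V winning at [###./#.#./###.]: True

[###./#.#./###.] V move#1: V03:+1/####/#.##/###.*, V13:+1/###./#.##/####
[####/#.##/###.] end (terminal -1, H#2); searched ###./#.#./###. to 10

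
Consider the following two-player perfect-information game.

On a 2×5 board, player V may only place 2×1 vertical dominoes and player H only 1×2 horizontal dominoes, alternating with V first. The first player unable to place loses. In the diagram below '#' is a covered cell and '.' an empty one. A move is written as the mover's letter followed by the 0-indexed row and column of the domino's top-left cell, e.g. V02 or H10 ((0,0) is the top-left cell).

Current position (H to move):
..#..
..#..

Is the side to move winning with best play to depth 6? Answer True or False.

[..#../..#..] H move#1: H00:-1/###../..#..*, H03:-1/..###/..#.., H10:-1/..#../###.., H13:-1/..#../..###
[###../..#..] V move#2: V03:+1/####./..##.*, V04:+1/###.#/..#.#
[####./..##.] H move#3: H10:-1/####./####.*
[####./####.] V move#4: V04:+1/#####/#####*
[#####/#####] end (terminal -1, H#5); searched ..#../..#.. to 6

H winning at [..#../..#..]: False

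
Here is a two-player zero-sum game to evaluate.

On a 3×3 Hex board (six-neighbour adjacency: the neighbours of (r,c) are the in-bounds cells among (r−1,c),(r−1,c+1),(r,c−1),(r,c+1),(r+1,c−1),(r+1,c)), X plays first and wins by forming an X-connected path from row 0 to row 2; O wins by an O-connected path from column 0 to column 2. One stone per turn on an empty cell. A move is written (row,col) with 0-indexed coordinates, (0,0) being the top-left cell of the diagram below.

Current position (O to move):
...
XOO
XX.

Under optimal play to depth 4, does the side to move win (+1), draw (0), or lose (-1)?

value(.../XOO/XX., O) = -1

p1 O@[.../XOO/XX.]: (0,0)[O../XOO/XX.]-1* (0,1)[.O./XOO/XX.]-1 (0,2)[..O/XOO/XX.]-1 (2,2)[.../XOO/XXO]-1
p2 X@[O../XOO/XX.]: (0,1)[OX./XOO/XX.]+1* (0,2)[O.X/XOO/XX.]-1 (2,2)[O../XOO/XXX]-1
p3 O@[OX./XOO/XX.] terminal -1; root [.../XOO/XX.] d4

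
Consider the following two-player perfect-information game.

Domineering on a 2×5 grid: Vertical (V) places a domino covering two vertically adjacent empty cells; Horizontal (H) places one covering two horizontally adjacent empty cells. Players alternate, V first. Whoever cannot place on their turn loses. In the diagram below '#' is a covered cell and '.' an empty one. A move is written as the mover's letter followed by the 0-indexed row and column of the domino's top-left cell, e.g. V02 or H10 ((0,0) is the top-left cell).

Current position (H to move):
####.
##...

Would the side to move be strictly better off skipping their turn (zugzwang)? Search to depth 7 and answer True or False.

zugzwang(####./##..., H) = False

ply 1, H at ####./##... | H12=-1→####./####.; H13=+1→####./##.##*
ply 2: ####./##.## is terminal -1 (V); from ####./##... depth 7
pass branch (V moves first from the same position):
  | ply 1, V at ####./##... | V04=-1→#####/##..#*
  | ply 2, H at #####/##..# | H12=+1→#####/#####*
  | ply 3: #####/##### is terminal -1 (V); from ####./##... depth 7
H moving scores +1; H passing scores +1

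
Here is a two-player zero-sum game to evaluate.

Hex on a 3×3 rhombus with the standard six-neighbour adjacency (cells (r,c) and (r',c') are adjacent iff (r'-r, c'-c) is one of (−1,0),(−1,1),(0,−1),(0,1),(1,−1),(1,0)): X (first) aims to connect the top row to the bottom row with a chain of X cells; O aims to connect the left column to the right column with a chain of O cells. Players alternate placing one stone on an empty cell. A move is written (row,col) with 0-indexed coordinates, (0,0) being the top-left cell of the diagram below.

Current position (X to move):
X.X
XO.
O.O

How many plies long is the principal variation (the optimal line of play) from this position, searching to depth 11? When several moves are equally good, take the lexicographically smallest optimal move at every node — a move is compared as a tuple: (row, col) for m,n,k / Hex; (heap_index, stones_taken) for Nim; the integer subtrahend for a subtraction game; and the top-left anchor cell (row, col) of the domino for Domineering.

PV length from [X.X/XO./O.O]: 2 plies

[X.X/XO./O.O] X move#1: (0,1):-1/XXX/XO./O.O*, (1,2):-1/X.X/XOX/O.O, (2,1):-1/X.X/XO./OXO
[XXX/XO./O.O] O move#2: (1,2):+1/XXX/XOO/O.O*, (2,1):+1/XXX/XO./OOO
[XXX/XOO/O.O] end (terminal -1, X#3); searched X.X/XO./O.O to 11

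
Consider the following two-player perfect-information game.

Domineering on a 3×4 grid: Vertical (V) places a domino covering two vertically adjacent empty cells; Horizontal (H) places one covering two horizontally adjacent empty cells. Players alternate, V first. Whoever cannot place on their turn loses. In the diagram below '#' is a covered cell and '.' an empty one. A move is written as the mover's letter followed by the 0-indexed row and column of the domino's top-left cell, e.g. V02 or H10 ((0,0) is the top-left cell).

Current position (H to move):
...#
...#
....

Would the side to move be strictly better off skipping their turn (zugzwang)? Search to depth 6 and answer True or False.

ply 1, H at ...#/...#/.... | H00=-1→##.#/...#/....; H01=-1→.###/...#/....; H10=+1→...#/##.#/....*; H11=+1→...#/.###/....; H20=-1→...#/...#/##..; H21=-1→...#/...#/.##.; H22=-1→...#/...#/..##
ply 2, V at ...#/##.#/.... | V02=-1→..##/####/....*; V12=-1→...#/####/..#.
ply 3, H at ..##/####/.... | H00=+1→####/####/....*; H20=+1→..##/####/##..; H21=+1→..##/####/.##.; H22=+1→..##/####/..##
ply 4: ####/####/.... is terminal -1 (V); from ...#/...#/.... depth 6
suppose H passes — search the same position with V to move:
pass> ply 1, V at ...#/...#/.... | V00=-1→#..#/#..#/....; V01=+1→.#.#/.#.#/....*; V02=-1→..##/..##/....; V10=-1→...#/#..#/#...; V11=+1→...#/.#.#/.#..; V12=-1→...#/..##/..#.
pass> ply 2, H at .#.#/.#.#/.... | H20=-1→.#.#/.#.#/##..*; H21=-1→.#.#/.#.#/.##.; H22=-1→.#.#/.#.#/..##
pass> ply 3, V at .#.#/.#.#/##.. | V00=+1→##.#/##.#/##..*; V02=+1→.###/.###/##..; V12=+1→.#.#/.###/###.
pass> ply 4, H at ##.#/##.#/##.. | H22=-1→##.#/##.#/####*
pass> ply 5, V at ##.#/##.#/#### | V02=+1→####/####/####*
pass> ply 6: ####/####/#### is terminal -1 (H); from ...#/...#/.... depth 6
for H: play +1, pass -1

zugzwang(...#/...#/...., H) = False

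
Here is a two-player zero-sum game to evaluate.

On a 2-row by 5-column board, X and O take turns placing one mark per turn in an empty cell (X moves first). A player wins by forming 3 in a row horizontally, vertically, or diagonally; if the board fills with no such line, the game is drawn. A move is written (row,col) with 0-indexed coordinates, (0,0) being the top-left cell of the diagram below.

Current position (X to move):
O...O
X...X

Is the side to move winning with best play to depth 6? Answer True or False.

X winning at [O...O/X...X]: True

[O...O/X...X] X move#1: (0,1):+0/OX..O/X...X, (0,2):+0/O.X.O/X...X, (0,3):+0/O..XO/X...X, (1,1):+0/O...O/XX..X, (1,2):+1/O...O/X.X.X*, (1,3):+0/O...O/X..XX
[O...O/X.X.X] O move#2: (0,1):-1/OO..O/X.X.X*, (0,2):-1/O.O.O/X.X.X, (0,3):-1/O..OO/X.X.X, (1,1):-1/O...O/XOX.X, (1,3):-1/O...O/X.XOX
[OO..O/X.X.X] X move#3: (0,2):+1/OOX.O/X.X.X*, (0,3):-1/OO.XO/X.X.X, (1,1):+1/OO..O/XXX.X, (1,3):+1/OO..O/X.XXX
[OOX.O/X.X.X] O move#4: (0,3):-1/OOXOO/X.X.X*, (1,1):-1/OOX.O/XOX.X, (1,3):-1/OOX.O/X.XOX
[OOXOO/X.X.X] X move#5: (1,1):+1/OOXOO/XXX.X*, (1,3):+1/OOXOO/X.XXX
[OOXOO/XXX.X] end (terminal -1, O#6); searched O...O/X...X to 6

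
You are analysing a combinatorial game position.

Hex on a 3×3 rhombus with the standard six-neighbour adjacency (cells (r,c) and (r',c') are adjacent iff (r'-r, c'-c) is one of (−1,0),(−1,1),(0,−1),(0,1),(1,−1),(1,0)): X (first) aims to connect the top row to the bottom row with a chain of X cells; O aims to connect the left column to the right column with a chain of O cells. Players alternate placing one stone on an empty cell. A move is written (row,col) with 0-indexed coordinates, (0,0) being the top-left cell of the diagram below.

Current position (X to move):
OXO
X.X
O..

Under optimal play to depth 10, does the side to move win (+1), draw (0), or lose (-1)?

value(OXO/X.X/O.., X) = +1

[OXO/X.X/O..] X move#1: (1,1):+1/OXO/XXX/O..*, (2,1):-1/OXO/X.X/OX., (2,2):-1/OXO/X.X/O.X
[OXO/XXX/O..] O move#2: (2,1):-1/OXO/XXX/OO.*, (2,2):-1/OXO/XXX/O.O
[OXO/XXX/OO.] X move#3: (2,2):+1/OXO/XXX/OOX*
[OXO/XXX/OOX] end (terminal -1, O#4); searched OXO/X.X/O.. to 10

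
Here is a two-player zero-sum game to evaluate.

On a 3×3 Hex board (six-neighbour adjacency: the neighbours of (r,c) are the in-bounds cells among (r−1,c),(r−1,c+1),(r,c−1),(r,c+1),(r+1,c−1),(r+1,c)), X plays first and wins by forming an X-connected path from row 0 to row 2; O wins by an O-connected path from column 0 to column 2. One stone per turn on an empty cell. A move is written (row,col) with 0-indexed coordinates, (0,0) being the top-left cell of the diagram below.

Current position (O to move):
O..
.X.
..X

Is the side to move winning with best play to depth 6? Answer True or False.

p1 O@[O../.X./..X]: (0,1)[OO./.X./..X]-1* (0,2)[O.O/.X./..X]-1 (1,0)[O../OX./..X]-1 (1,2)[O../.XO/..X]-1 (2,0)[O../.X./O.X]-1 (2,1)[O../.X./.OX]-1
p2 X@[OO./.X./..X]: (0,2)[OOX/.X./..X]+1* (1,0)[OO./XX./..X]-1 (1,2)[OO./.XX/..X]-1 (2,0)[OO./.X./X.X]-1 (2,1)[OO./.X./.XX]-1
p3 O@[OOX/.X./..X]: (1,0)[OOX/OX./..X]-1* (1,2)[OOX/.XO/..X]-1 (2,0)[OOX/.X./O.X]-1 (2,1)[OOX/.X./.OX]-1
p4 X@[OOX/OX./..X]: (1,2)[OOX/OXX/..X]+1* (2,0)[OOX/OX./X.X]+1 (2,1)[OOX/OX./.XX]+1
p5 O@[OOX/OXX/..X] terminal -1; root [O../.X./..X] d6

O winning at [O../.X./..X]: False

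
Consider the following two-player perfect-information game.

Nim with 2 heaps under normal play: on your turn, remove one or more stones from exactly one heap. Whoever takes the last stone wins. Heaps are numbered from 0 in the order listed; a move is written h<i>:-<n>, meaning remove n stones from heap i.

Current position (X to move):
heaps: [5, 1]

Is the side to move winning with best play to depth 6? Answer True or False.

X winning at [(5,1)]: True

ply 1, X at (5,1) | h0:-1=-1→(4,1); h0:-2=-1→(3,1); h0:-3=-1→(2,1); h0:-4=+1→(1,1)*; h0:-5=-1→(0,1); h1:-1=-1→(5,0)
ply 2, O at (1,1) | h0:-1=-1→(0,1)*; h1:-1=-1→(1,0)
ply 3, X at (0,1) | h1:-1=+1→(0,0)*
ply 4: (0,0) is terminal -1 (O); from (5,1) depth 6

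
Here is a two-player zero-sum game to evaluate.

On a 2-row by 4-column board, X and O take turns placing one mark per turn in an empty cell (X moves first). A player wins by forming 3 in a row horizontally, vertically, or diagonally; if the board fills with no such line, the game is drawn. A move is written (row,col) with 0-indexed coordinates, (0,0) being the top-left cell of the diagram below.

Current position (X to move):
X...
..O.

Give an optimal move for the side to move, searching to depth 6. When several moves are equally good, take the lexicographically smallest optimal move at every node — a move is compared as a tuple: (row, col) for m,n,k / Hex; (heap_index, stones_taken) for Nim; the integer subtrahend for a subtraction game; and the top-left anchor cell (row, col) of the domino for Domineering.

X's best at [X.../..O.]: (0,1)

p1 X@[X.../..O.]: (0,1)[XX../..O.]+0* (0,2)[X.X./..O.]+0 (0,3)[X..X/..O.]-1 (1,0)[X.../X.O.]+0 (1,1)[X.../.XO.]+0 (1,3)[X.../..OX]+0
p2 O@[XX../..O.]: (0,2)[XXO./..O.]+0* (0,3)[XX.O/..O.]-1 (1,0)[XX../O.O.]-1 (1,1)[XX../.OO.]-1 (1,3)[XX../..OO]-1
p3 X@[XXO./..O.]: (0,3)[XXOX/..O.]-1 (1,0)[XXO./X.O.]+0* (1,1)[XXO./.XO.]+0 (1,3)[XXO./..OX]+0
p4 O@[XXO./X.O.]: (0,3)[XXOO/X.O.]+0* (1,1)[XXO./XOO.]+0 (1,3)[XXO./X.OO]+0
p5 X@[XXOO/X.O.]: (1,1)[XXOO/XXO.]+0* (1,3)[XXOO/X.OX]+0
p6 O@[XXOO/XXO.]: (1,3)[XXOO/XXOO]+0*
p7 X@[XXOO/XXOO] terminal +0; root [X.../..O.] d6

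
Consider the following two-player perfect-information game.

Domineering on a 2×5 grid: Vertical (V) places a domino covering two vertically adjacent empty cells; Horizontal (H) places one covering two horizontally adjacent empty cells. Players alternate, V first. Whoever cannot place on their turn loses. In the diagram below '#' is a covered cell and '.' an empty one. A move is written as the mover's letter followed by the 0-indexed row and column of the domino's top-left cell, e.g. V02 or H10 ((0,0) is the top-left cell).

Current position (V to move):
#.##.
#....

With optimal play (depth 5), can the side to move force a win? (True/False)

V winning at [#.##./#....]: False

[#.##./#....] V move#1: V01:-1/####./##...*, V04:-1/#.###/#...#
[####./##...] H move#2: H12:-1/####./####., H13:+1/####./##.##*
[####./##.##] end (terminal -1, V#3); searched #.##./#.... to 5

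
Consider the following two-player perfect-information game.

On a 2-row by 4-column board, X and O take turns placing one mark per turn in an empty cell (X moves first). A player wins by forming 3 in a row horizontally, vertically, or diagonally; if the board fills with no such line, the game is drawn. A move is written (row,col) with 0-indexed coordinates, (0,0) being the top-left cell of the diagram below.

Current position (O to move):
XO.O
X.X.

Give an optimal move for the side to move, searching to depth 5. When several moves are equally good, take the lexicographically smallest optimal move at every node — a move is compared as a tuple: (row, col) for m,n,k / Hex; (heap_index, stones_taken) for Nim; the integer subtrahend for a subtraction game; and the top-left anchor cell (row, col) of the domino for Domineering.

ply 1, O at XO.O/X.X. | (0,2)=+1→XOOO/X.X.*; (1,1)=+0→XO.O/XOX.; (1,3)=-1→XO.O/X.XO
ply 2: XOOO/X.X. is terminal -1 (X); from XO.O/X.X. depth 5

O's best at [XO.O/X.X.]: (0,2)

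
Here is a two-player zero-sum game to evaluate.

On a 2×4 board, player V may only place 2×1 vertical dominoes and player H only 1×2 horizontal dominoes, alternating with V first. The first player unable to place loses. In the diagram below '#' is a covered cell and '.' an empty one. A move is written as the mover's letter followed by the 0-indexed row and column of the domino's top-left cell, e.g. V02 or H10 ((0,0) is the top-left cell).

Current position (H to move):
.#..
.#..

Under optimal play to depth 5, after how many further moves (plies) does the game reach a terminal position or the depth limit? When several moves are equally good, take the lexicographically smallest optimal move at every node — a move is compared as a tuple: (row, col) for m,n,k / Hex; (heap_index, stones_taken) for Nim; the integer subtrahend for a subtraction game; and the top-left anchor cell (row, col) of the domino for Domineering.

PV length from [.#../.#..]: 3 plies

p1 H@[.#../.#..]: H02[.###/.#..]+1* H12[.#../.###]+1
p2 V@[.###/.#..]: V00[####/##..]-1*
p3 H@[####/##..]: H12[####/####]+1*
p4 V@[####/####] terminal -1; root [.#../.#..] d5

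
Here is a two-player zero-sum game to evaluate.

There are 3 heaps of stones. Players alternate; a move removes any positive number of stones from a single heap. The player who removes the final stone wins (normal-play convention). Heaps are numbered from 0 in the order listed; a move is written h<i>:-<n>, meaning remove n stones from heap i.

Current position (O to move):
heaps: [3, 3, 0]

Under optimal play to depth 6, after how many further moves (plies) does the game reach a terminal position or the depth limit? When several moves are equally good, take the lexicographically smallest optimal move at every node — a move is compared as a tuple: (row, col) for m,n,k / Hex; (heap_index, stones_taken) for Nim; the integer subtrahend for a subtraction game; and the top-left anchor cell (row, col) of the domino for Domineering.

PV length from [(3,3,0)]: 6 plies

ply 1, O at (3,3,0) | h0:-1=-1→(2,3,0)*; h0:-2=-1→(1,3,0); h0:-3=-1→(0,3,0); h1:-1=-1→(3,2,0); h1:-2=-1→(3,1,0); h1:-3=-1→(3,0,0)
ply 2, X at (2,3,0) | h0:-1=-1→(1,3,0); h0:-2=-1→(0,3,0); h1:-1=+1→(2,2,0)*; h1:-2=-1→(2,1,0); h1:-3=-1→(2,0,0)
ply 3, O at (2,2,0) | h0:-1=-1→(1,2,0)*; h0:-2=-1→(0,2,0); h1:-1=-1→(2,1,0); h1:-2=-1→(2,0,0)
ply 4, X at (1,2,0) | h0:-1=-1→(0,2,0); h1:-1=+1→(1,1,0)*; h1:-2=-1→(1,0,0)
ply 5, O at (1,1,0) | h0:-1=-1→(0,1,0)*; h1:-1=-1→(1,0,0)
ply 6, X at (0,1,0) | h1:-1=+1→(0,0,0)*
ply 7: (0,0,0) is terminal -1 (O); from (3,3,0) depth 6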